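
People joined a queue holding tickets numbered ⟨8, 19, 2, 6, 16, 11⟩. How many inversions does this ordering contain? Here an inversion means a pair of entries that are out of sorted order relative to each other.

7 out-of-order pairs

Inversion pairs (indices are 1-based):
(1,3): 8 > 2
(1,4): 8 > 6
(2,3): 19 > 2
(2,4): 19 > 6
(2,5): 19 > 16
(2,6): 19 > 11
(5,6): 16 > 11
That's 7 pairs.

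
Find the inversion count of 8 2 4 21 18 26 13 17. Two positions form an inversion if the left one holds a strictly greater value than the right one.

Count, for each position, how many later elements it exceeds:
8: 2
2: 0
4: 0
21: 3
18: 2
26: 2
13: 0
17: 0
Sum: 2 + 0 + 0 + 3 + 2 + 2 + 0 + 0 = 9

9 inversions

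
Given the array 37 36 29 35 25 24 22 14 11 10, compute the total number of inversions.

44 out-of-order pairs

Count, for each position, how many later elements it exceeds:
37 → 36, 29, 35, 25, 24, 22, 14, 11, 10 → 9
36 → 29, 35, 25, 24, 22, 14, 11, 10 → 8
29 → 25, 24, 22, 14, 11, 10 → 6
35 → 25, 24, 22, 14, 11, 10 → 6
25 → 24, 22, 14, 11, 10 → 5
24 → 22, 14, 11, 10 → 4
22 → 14, 11, 10 → 3
14 → 11, 10 → 2
11 → 10 → 1
10 → none → 0
Sum: 9 + 8 + 6 + 6 + 5 + 4 + 3 + 2 + 1 + 0 = 44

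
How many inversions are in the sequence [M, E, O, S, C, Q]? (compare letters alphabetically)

Listing every pair i<j with a[i]>a[j] (using 0-based positions):
(0,1): M > E
(0,4): M > C
(1,4): E > C
(2,4): O > C
(3,4): S > C
(3,5): S > Q
That's 6 pairs.

6 inversions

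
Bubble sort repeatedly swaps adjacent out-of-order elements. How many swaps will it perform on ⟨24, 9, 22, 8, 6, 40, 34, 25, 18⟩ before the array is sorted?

17 swaps

Each adjacent swap fixes exactly one inversion, so the minimum swap count equals the number of inversions.
Count inversions — for each element, later elements that are smaller:
24: 9, 22, 8, 6, 18 → 5
9: 8, 6 → 2
22: 8, 6, 18 → 3
8: 6 → 1
6: none → 0
40: 34, 25, 18 → 3
34: 25, 18 → 2
25: 18 → 1
18: none → 0
Total inversions: 5 + 2 + 3 + 1 + 0 + 3 + 2 + 1 + 0 = 17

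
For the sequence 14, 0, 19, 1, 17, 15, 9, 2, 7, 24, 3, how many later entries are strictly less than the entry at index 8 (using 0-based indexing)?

1

The element at index 8 is 7.
Elements after it: 24, 3
Those smaller than 7: 3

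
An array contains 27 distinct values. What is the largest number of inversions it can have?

There are 351 inversions.

The maximum occurs when the array is in strictly decreasing order: every one of the C(27, 2) pairs is inverted.
C(27, 2) = 27·26/2 = 351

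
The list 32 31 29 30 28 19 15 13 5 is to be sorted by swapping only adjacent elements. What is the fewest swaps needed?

Minimum adjacent swaps = number of inversions (each swap of adjacent out-of-order elements removes one inversion and no swap can remove more).
Count inversions — for each element, later elements that are smaller:
32: 31, 29, 30, 28, 19, 15, 13, 5 → 8
31: 29, 30, 28, 19, 15, 13, 5 → 7
29: 28, 19, 15, 13, 5 → 5
30: 28, 19, 15, 13, 5 → 5
28: 19, 15, 13, 5 → 4
19: 15, 13, 5 → 3
15: 13, 5 → 2
13: 5 → 1
5: none → 0
Total inversions: 8 + 7 + 5 + 5 + 4 + 3 + 2 + 1 + 0 = 35

35 swaps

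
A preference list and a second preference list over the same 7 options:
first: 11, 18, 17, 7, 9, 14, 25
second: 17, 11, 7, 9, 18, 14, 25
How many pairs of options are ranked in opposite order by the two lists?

Assign each item its position (1..7) in the first ordering, then rewrite the second ordering as that position sequence:
positions: 11→1, 18→2, 17→3, 7→4, 9→5, 14→6, 25→7
second ordering as positions: [3, 1, 4, 5, 2, 6, 7]
Discordant pairs = inversions in this position sequence.
3: 1, 2 → 2
1: 0
4: 2 → 1
5: 2 → 1
2: 0
6: 0
7: 0
Total: 2 + 0 + 1 + 1 + 0 + 0 + 0 = 4

4 pairs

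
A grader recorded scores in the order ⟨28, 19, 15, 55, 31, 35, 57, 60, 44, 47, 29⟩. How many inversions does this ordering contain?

There are 18 out-of-order pairs.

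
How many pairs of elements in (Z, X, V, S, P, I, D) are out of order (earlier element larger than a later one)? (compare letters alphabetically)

21

Element-by-element contributions:
Z → X, V, S, P, I, D → 6
X → V, S, P, I, D → 5
V → S, P, I, D → 4
S → P, I, D → 3
P → I, D → 2
I → D → 1
D → none → 0
Sum: 6 + 5 + 4 + 3 + 2 + 1 + 0 = 21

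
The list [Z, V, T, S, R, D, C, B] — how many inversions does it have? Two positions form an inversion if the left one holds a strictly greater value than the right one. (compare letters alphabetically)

Count, for each position, how many later elements it exceeds:
Z: 7
V: 6
T: 5
S: 4
R: 3
D: 2
C: 1
B: 0
Sum: 7 + 6 + 5 + 4 + 3 + 2 + 1 + 0 = 28

28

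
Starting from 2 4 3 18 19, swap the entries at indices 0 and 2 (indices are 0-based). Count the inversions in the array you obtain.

Positions 0 and 2 hold 2 and 3; after swapping, the array is [3, 4, 2, 18, 19].
For each element, count later entries that are smaller:
3: 1
4: 1
2: 0
18: 0
19: 0
Sum: 1 + 1 + 0 + 0 + 0 = 2

2 inversions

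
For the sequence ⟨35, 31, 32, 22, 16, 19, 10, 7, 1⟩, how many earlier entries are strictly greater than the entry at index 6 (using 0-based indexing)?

6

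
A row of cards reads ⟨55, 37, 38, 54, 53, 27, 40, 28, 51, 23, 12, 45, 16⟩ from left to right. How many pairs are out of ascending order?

56

Element-by-element contributions:
55: 12
37: 5
38: 5
54: 9
53: 8
27: 3
40: 4
28: 3
51: 4
23: 2
12: 0
45: 1
16: 0
Sum: 12 + 5 + 5 + 9 + 8 + 3 + 4 + 3 + 4 + 2 + 0 + 1 + 0 = 56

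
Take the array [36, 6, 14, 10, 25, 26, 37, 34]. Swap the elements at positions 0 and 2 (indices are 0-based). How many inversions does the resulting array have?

Positions 0 and 2 hold 36 and 14; after swapping, the array is [14, 6, 36, 10, 25, 26, 37, 34].
Sweep left to right; for each value list the smaller values that follow it:
14: 2
6: 0
36: 4
10: 0
25: 0
26: 0
37: 1
34: 0
Sum: 2 + 0 + 4 + 0 + 0 + 0 + 1 + 0 = 7

7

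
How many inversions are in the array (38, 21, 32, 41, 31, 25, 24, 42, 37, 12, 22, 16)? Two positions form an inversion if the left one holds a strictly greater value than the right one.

Count, for each position, how many later elements it exceeds:
38 → 21, 32, 31, 25, 24, 37, 12, 22, 16 → 9
21 → 12, 16 → 2
32 → 31, 25, 24, 12, 22, 16 → 6
41 → 31, 25, 24, 37, 12, 22, 16 → 7
31 → 25, 24, 12, 22, 16 → 5
25 → 24, 12, 22, 16 → 4
24 → 12, 22, 16 → 3
42 → 37, 12, 22, 16 → 4
37 → 12, 22, 16 → 3
12 → none → 0
22 → 16 → 1
16 → none → 0
Sum: 9 + 2 + 6 + 7 + 5 + 4 + 3 + 4 + 3 + 0 + 1 + 0 = 44

Inversions: 44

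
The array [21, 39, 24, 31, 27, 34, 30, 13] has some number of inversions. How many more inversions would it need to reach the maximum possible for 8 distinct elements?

13 inversions short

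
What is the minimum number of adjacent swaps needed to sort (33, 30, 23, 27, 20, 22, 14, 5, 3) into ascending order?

Adjacent swaps: 34

Minimum adjacent swaps = number of inversions (each swap of adjacent out-of-order elements removes one inversion and no swap can remove more).
Count inversions — for each element, later elements that are smaller:
33: 30, 23, 27, 20, 22, 14, 5, 3 → 8
30: 23, 27, 20, 22, 14, 5, 3 → 7
23: 20, 22, 14, 5, 3 → 5
27: 20, 22, 14, 5, 3 → 5
20: 14, 5, 3 → 3
22: 14, 5, 3 → 3
14: 5, 3 → 2
5: 3 → 1
3: none → 0
Total inversions: 8 + 7 + 5 + 5 + 3 + 3 + 2 + 1 + 0 = 34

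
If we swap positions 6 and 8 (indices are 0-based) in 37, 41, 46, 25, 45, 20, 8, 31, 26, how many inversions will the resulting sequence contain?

Positions 6 and 8 hold 8 and 26; after swapping, the array is [37, 41, 46, 25, 45, 20, 26, 31, 8].
Count, for each position, how many later elements it exceeds:
37 → 25, 20, 26, 31, 8 → 5
41 → 25, 20, 26, 31, 8 → 5
46 → 25, 45, 20, 26, 31, 8 → 6
25 → 20, 8 → 2
45 → 20, 26, 31, 8 → 4
20 → 8 → 1
26 → 8 → 1
31 → 8 → 1
8 → none → 0
Sum: 5 + 5 + 6 + 2 + 4 + 1 + 1 + 1 + 0 = 25

25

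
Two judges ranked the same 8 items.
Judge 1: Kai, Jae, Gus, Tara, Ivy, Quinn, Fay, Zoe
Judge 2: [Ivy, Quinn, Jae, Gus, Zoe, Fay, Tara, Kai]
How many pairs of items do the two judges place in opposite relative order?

Assign each item its position (1..8) in the first ordering, then rewrite the second ordering as that position sequence:
positions: Kai→1, Jae→2, Gus→3, Tara→4, Ivy→5, Quinn→6, Fay→7, Zoe→8
second ordering as positions: [5, 6, 2, 3, 8, 7, 4, 1]
Discordant pairs = inversions in this position sequence.
5: 2, 3, 4, 1 → 4
6: 2, 3, 4, 1 → 4
2: 1 → 1
3: 1 → 1
8: 7, 4, 1 → 3
7: 4, 1 → 2
4: 1 → 1
1: 0
Total: 4 + 4 + 1 + 1 + 3 + 2 + 1 + 0 = 16

There are 16 discordant pairs.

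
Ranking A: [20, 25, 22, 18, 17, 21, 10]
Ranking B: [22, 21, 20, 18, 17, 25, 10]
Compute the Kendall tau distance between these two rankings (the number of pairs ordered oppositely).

Assign each item its position (1..7) in the first ordering, then rewrite the second ordering as that position sequence:
positions: 20→1, 25→2, 22→3, 18→4, 17→5, 21→6, 10→7
second ordering as positions: [3, 6, 1, 4, 5, 2, 7]
Discordant pairs = inversions in this position sequence.
3: 1, 2 → 2
6: 1, 4, 5, 2 → 4
1: 0
4: 2 → 1
5: 2 → 1
2: 0
7: 0
Total: 2 + 4 + 0 + 1 + 1 + 0 + 0 = 8

8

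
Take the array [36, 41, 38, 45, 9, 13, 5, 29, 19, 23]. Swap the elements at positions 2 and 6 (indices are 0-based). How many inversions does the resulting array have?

24 inversions

Positions 2 and 6 hold 38 and 5; after swapping, the array is [36, 41, 5, 45, 9, 13, 38, 29, 19, 23].
Count, for each position, how many later elements it exceeds:
36: 6
41: 7
5: 0
45: 6
9: 0
13: 0
38: 3
29: 2
19: 0
23: 0
Sum: 6 + 7 + 0 + 6 + 0 + 0 + 3 + 2 + 0 + 0 = 24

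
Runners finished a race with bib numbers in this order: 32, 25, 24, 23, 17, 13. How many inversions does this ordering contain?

Sweep left to right; for each value list the smaller values that follow it:
32: 5
25: 4
24: 3
23: 2
17: 1
13: 0
Sum: 5 + 4 + 3 + 2 + 1 + 0 = 15

15 inversions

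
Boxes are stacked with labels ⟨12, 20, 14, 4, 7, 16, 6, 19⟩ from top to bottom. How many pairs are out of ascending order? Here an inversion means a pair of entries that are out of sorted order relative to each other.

14

For each element, count later entries that are smaller:
12 → 4, 7, 6 → 3
20 → 14, 4, 7, 16, 6, 19 → 6
14 → 4, 7, 6 → 3
4 → none → 0
7 → 6 → 1
16 → 6 → 1
6 → none → 0
19 → none → 0
Sum: 3 + 6 + 3 + 0 + 1 + 1 + 0 + 0 = 14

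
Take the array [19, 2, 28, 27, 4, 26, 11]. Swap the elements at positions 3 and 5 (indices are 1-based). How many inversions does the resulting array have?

Positions 3 and 5 hold 28 and 4; after swapping, the array is [19, 2, 4, 27, 28, 26, 11].
Count, for each position, how many later elements it exceeds:
19: 3
2: 0
4: 0
27: 2
28: 2
26: 1
11: 0
Sum: 3 + 0 + 0 + 2 + 2 + 1 + 0 = 8

8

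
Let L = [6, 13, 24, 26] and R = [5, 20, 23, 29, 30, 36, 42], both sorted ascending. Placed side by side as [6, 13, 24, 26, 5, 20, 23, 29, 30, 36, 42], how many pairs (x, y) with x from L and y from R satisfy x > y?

8 cross-inversions

Take each right-half value and tally the left-half values above it:
r = 5: 6, 13, 24, 26 → 4
r = 20: 24, 26 → 2
r = 23: 24, 26 → 2
r = 29: none → 0
r = 30: none → 0
r = 36: none → 0
r = 42: none → 0
Cross-inversions: 4 + 2 + 2 + 0 + 0 + 0 + 0 = 8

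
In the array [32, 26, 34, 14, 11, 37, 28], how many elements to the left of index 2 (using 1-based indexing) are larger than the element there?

The element at index 2 is 26.
Elements before it: 32
Those larger than 26: 32

1 such element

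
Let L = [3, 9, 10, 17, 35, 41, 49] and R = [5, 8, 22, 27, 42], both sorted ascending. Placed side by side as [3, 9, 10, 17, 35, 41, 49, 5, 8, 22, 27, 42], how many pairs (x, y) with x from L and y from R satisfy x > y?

There are 19 split inversions.

Take each right-half value and tally the left-half values above it:
r = 5: 9, 10, 17, 35, 41, 49 → 6
r = 8: 9, 10, 17, 35, 41, 49 → 6
r = 22: 35, 41, 49 → 3
r = 27: 35, 41, 49 → 3
r = 42: 49 → 1
Cross-inversions: 6 + 6 + 3 + 3 + 1 = 19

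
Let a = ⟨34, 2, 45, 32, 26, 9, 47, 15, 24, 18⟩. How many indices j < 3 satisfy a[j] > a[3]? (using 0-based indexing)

2

The element at index 3 is 32.
Elements before it: 34, 2, 45
Those larger than 32: 34, 45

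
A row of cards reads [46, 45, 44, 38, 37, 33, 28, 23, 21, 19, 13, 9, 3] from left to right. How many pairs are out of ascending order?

Sweep left to right; for each value list the smaller values that follow it:
46 → 45, 44, 38, 37, 33, 28, 23, 21, 19, 13, 9, 3 → 12
45 → 44, 38, 37, 33, 28, 23, 21, 19, 13, 9, 3 → 11
44 → 38, 37, 33, 28, 23, 21, 19, 13, 9, 3 → 10
38 → 37, 33, 28, 23, 21, 19, 13, 9, 3 → 9
37 → 33, 28, 23, 21, 19, 13, 9, 3 → 8
33 → 28, 23, 21, 19, 13, 9, 3 → 7
28 → 23, 21, 19, 13, 9, 3 → 6
23 → 21, 19, 13, 9, 3 → 5
21 → 19, 13, 9, 3 → 4
19 → 13, 9, 3 → 3
13 → 9, 3 → 2
9 → 3 → 1
3 → none → 0
Sum: 12 + 11 + 10 + 9 + 8 + 7 + 6 + 5 + 4 + 3 + 2 + 1 + 0 = 78

78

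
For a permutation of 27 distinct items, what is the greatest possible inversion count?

A reversed (strictly descending) arrangement makes every pair an inversion, giving C(27, 2) inversions.
C(27, 2) = 27·26/2 = 351

351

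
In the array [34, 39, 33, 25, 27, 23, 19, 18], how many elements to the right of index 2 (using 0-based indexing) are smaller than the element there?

5

The element at index 2 is 33.
Elements after it: 25, 27, 23, 19, 18
Those smaller than 33: 25, 27, 23, 19, 18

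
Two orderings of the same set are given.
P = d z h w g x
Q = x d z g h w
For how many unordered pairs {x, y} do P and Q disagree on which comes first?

Assign each item its position (1..6) in the first ordering, then rewrite the second ordering as that position sequence:
positions: d→1, z→2, h→3, w→4, g→5, x→6
second ordering as positions: [6, 1, 2, 5, 3, 4]
Discordant pairs = inversions in this position sequence.
6: 1, 2, 5, 3, 4 → 5
1: 0
2: 0
5: 3, 4 → 2
3: 0
4: 0
Total: 5 + 0 + 0 + 2 + 0 + 0 = 7

Disagreeing pairs: 7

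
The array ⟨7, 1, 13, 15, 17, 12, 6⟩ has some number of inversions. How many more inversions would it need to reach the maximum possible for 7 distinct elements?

12

Maximum inversions for 7 distinct elements is C(7, 2) = 7·6/2 = 21.
Current inversions — for each element, count later smaller elements:
7: 2
1: 0
13: 2
15: 2
17: 2
12: 1
6: 0
Current total: 2 + 0 + 2 + 2 + 2 + 1 + 0 = 9
Shortfall: 21 − 9 = 12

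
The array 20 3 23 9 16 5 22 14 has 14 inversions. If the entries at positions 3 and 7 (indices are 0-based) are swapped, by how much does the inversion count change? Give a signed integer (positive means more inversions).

+1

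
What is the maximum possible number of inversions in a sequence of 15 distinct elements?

The maximum occurs when the array is in strictly decreasing order: every one of the C(15, 2) pairs is inverted.
C(15, 2) = 15·14/2 = 105

105 inversions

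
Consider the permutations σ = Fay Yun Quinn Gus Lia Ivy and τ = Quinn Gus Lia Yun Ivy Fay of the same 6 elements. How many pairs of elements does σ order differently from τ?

Assign each item its position (1..6) in the first ordering, then rewrite the second ordering as that position sequence:
positions: Fay→1, Yun→2, Quinn→3, Gus→4, Lia→5, Ivy→6
second ordering as positions: [3, 4, 5, 2, 6, 1]
Discordant pairs = inversions in this position sequence.
3: 2, 1 → 2
4: 2, 1 → 2
5: 2, 1 → 2
2: 1 → 1
6: 1 → 1
1: 0
Total: 2 + 2 + 2 + 1 + 1 + 0 = 8

8 discordant pairs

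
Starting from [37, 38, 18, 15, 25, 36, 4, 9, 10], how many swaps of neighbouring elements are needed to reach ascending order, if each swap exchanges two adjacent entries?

27 adjacent swaps

Each adjacent swap fixes exactly one inversion, so the minimum swap count equals the number of inversions.
Count inversions — for each element, later elements that are smaller:
37: 18, 15, 25, 36, 4, 9, 10 → 7
38: 18, 15, 25, 36, 4, 9, 10 → 7
18: 15, 4, 9, 10 → 4
15: 4, 9, 10 → 3
25: 4, 9, 10 → 3
36: 4, 9, 10 → 3
4: none → 0
9: none → 0
10: none → 0
Total inversions: 7 + 7 + 4 + 3 + 3 + 3 + 0 + 0 + 0 = 27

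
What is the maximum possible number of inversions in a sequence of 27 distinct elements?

There are 351 inversions.

The maximum occurs when the array is in strictly decreasing order: every one of the C(27, 2) pairs is inverted.
C(27, 2) = 27·26/2 = 351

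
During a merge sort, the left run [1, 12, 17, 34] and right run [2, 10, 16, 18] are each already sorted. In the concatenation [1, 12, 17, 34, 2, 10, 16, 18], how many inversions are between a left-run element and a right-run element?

Take each right-half value and tally the left-half values above it:
r = 2: 12, 17, 34 → 3
r = 10: 12, 17, 34 → 3
r = 16: 17, 34 → 2
r = 18: 34 → 1
Cross-inversions: 3 + 3 + 2 + 1 = 9

9 cross-inversions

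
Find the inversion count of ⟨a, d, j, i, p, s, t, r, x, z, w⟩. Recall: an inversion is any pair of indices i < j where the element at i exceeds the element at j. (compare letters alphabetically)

Out-of-order pairs: 5

For each element, count later entries that are smaller:
a → none → 0
d → none → 0
j → i → 1
i → none → 0
p → none → 0
s → r → 1
t → r → 1
r → none → 0
x → w → 1
z → w → 1
w → none → 0
Sum: 0 + 0 + 1 + 0 + 0 + 1 + 1 + 0 + 1 + 1 + 0 = 5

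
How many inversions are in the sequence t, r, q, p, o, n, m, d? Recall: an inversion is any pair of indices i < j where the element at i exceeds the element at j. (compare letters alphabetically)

28

Sweep left to right; for each value list the smaller values that follow it:
t → r, q, p, o, n, m, d → 7
r → q, p, o, n, m, d → 6
q → p, o, n, m, d → 5
p → o, n, m, d → 4
o → n, m, d → 3
n → m, d → 2
m → d → 1
d → none → 0
Sum: 7 + 6 + 5 + 4 + 3 + 2 + 1 + 0 = 28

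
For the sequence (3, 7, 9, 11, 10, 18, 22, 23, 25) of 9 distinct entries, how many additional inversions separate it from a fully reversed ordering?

35

Maximum inversions for 9 distinct elements is C(9, 2) = 9·8/2 = 36.
Current inversions — for each element, count later smaller elements:
3: 0
7: 0
9: 0
11: 1
10: 0
18: 0
22: 0
23: 0
25: 0
Current total: 0 + 0 + 0 + 1 + 0 + 0 + 0 + 0 + 0 = 1
Shortfall: 36 − 1 = 35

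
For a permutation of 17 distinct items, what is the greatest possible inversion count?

136 inversions

A reversed (strictly descending) arrangement makes every pair an inversion, giving C(17, 2) inversions.
C(17, 2) = 17·16/2 = 136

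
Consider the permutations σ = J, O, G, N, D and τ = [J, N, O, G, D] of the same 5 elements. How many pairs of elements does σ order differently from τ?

2 discordant pairs

Assign each item its position (1..5) in the first ordering, then rewrite the second ordering as that position sequence:
positions: J→1, O→2, G→3, N→4, D→5
second ordering as positions: [1, 4, 2, 3, 5]
Discordant pairs = inversions in this position sequence.
1: 0
4: 2, 3 → 2
2: 0
3: 0
5: 0
Total: 0 + 2 + 0 + 0 + 0 = 2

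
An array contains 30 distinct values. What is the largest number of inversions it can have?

Inversions: 435

The maximum occurs when the array is in strictly decreasing order: every one of the C(30, 2) pairs is inverted.
C(30, 2) = 30·29/2 = 435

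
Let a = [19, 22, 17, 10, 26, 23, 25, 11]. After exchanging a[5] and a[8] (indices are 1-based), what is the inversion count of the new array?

There are 8 inversions.

Positions 5 and 8 hold 26 and 11; after swapping, the array is [19, 22, 17, 10, 11, 23, 25, 26].
Sweep left to right; for each value list the smaller values that follow it:
19: 3
22: 3
17: 2
10: 0
11: 0
23: 0
25: 0
26: 0
Sum: 3 + 3 + 2 + 0 + 0 + 0 + 0 + 0 = 8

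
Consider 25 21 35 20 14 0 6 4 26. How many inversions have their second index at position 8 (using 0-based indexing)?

The element at index 8 is 26.
Elements before it: 25, 21, 35, 20, 14, 0, 6, 4
Those larger than 26: 35

1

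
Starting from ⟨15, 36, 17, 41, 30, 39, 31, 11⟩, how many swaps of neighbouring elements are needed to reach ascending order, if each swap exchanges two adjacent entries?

The minimum number of adjacent swaps to sort an array equals its inversion count, since every such swap removes exactly one inversion.
Count inversions — for each element, later elements that are smaller:
15: 11 → 1
36: 17, 30, 31, 11 → 4
17: 11 → 1
41: 30, 39, 31, 11 → 4
30: 11 → 1
39: 31, 11 → 2
31: 11 → 1
11: none → 0
Total inversions: 1 + 4 + 1 + 4 + 1 + 2 + 1 + 0 = 14

There are 14 swaps.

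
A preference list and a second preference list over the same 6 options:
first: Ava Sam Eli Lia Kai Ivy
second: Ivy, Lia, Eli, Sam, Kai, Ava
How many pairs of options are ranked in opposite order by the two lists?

12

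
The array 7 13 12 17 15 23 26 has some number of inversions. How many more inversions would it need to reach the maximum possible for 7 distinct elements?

19

Maximum inversions for 7 distinct elements is C(7, 2) = 7·6/2 = 21.
Current inversions — for each element, count later smaller elements:
7: 0
13: 1
12: 0
17: 1
15: 0
23: 0
26: 0
Current total: 0 + 1 + 0 + 1 + 0 + 0 + 0 = 2
Shortfall: 21 − 2 = 19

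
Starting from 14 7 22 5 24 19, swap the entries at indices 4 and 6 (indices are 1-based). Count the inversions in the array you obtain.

Positions 4 and 6 hold 5 and 19; after swapping, the array is [14, 7, 22, 19, 24, 5].
Element-by-element contributions:
14 → 7, 5 → 2
7 → 5 → 1
22 → 19, 5 → 2
19 → 5 → 1
24 → 5 → 1
5 → none → 0
Sum: 2 + 1 + 2 + 1 + 1 + 0 = 7

7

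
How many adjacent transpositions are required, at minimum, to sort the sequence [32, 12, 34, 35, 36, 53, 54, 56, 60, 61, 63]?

Adjacent swaps: 1

The minimum number of adjacent swaps to sort an array equals its inversion count, since every such swap removes exactly one inversion.
Count inversions — for each element, later elements that are smaller:
32: 12 → 1
12: none → 0
34: none → 0
35: none → 0
36: none → 0
53: none → 0
54: none → 0
56: none → 0
60: none → 0
61: none → 0
63: none → 0
Total inversions: 1 + 0 + 0 + 0 + 0 + 0 + 0 + 0 + 0 + 0 + 0 = 1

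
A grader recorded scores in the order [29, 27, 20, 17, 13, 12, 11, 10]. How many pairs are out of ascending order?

28

Element-by-element contributions:
29: 7
27: 6
20: 5
17: 4
13: 3
12: 2
11: 1
10: 0
Sum: 7 + 6 + 5 + 4 + 3 + 2 + 1 + 0 = 28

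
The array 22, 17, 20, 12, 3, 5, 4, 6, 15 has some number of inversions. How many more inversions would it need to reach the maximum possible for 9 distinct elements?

11

Maximum inversions for 9 distinct elements is C(9, 2) = 9·8/2 = 36.
Current inversions — for each element, count later smaller elements:
22: 8
17: 6
20: 6
12: 4
3: 0
5: 1
4: 0
6: 0
15: 0
Current total: 8 + 6 + 6 + 4 + 0 + 1 + 0 + 0 + 0 = 25
Shortfall: 36 − 25 = 11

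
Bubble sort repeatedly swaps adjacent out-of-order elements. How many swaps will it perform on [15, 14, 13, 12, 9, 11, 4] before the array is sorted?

Minimum adjacent swaps = number of inversions (each swap of adjacent out-of-order elements removes one inversion and no swap can remove more).
Count inversions — for each element, later elements that are smaller:
15: 14, 13, 12, 9, 11, 4 → 6
14: 13, 12, 9, 11, 4 → 5
13: 12, 9, 11, 4 → 4
12: 9, 11, 4 → 3
9: 4 → 1
11: 4 → 1
4: none → 0
Total inversions: 6 + 5 + 4 + 3 + 1 + 1 + 0 = 20

20 swaps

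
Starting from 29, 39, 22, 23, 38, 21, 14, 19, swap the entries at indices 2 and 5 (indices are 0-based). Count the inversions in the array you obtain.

Positions 2 and 5 hold 22 and 21; after swapping, the array is [29, 39, 21, 23, 38, 22, 14, 19].
Count, for each position, how many later elements it exceeds:
29: 5
39: 6
21: 2
23: 3
38: 3
22: 2
14: 0
19: 0
Sum: 5 + 6 + 2 + 3 + 3 + 2 + 0 + 0 = 21

21 inversions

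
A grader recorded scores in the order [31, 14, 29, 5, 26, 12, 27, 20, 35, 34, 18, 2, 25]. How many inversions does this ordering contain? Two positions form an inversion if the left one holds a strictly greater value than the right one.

Count, for each position, how many later elements it exceeds:
31 → 14, 29, 5, 26, 12, 27, 20, 18, 2, 25 → 10
14 → 5, 12, 2 → 3
29 → 5, 26, 12, 27, 20, 18, 2, 25 → 8
5 → 2 → 1
26 → 12, 20, 18, 2, 25 → 5
12 → 2 → 1
27 → 20, 18, 2, 25 → 4
20 → 18, 2 → 2
35 → 34, 18, 2, 25 → 4
34 → 18, 2, 25 → 3
18 → 2 → 1
2 → none → 0
25 → none → 0
Sum: 10 + 3 + 8 + 1 + 5 + 1 + 4 + 2 + 4 + 3 + 1 + 0 + 0 = 42

42 inversions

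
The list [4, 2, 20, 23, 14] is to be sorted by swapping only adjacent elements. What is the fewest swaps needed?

The minimum number of adjacent swaps to sort an array equals its inversion count, since every such swap removes exactly one inversion.
Count inversions — for each element, later elements that are smaller:
4: 2 → 1
2: none → 0
20: 14 → 1
23: 14 → 1
14: none → 0
Total inversions: 1 + 0 + 1 + 1 + 0 = 3

There are 3 adjacent swaps.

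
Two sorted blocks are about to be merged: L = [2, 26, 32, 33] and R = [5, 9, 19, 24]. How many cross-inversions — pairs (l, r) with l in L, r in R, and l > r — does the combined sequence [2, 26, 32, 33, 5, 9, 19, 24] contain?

12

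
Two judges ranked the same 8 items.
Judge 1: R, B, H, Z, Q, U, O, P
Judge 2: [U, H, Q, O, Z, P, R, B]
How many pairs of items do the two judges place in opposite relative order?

Discordant pairs: 17

Assign each item its position (1..8) in the first ordering, then rewrite the second ordering as that position sequence:
positions: R→1, B→2, H→3, Z→4, Q→5, U→6, O→7, P→8
second ordering as positions: [6, 3, 5, 7, 4, 8, 1, 2]
Discordant pairs = inversions in this position sequence.
6: 3, 5, 4, 1, 2 → 5
3: 1, 2 → 2
5: 4, 1, 2 → 3
7: 4, 1, 2 → 3
4: 1, 2 → 2
8: 1, 2 → 2
1: 0
2: 0
Total: 5 + 2 + 3 + 3 + 2 + 2 + 0 + 0 = 17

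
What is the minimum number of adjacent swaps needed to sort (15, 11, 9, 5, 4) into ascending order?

Minimum adjacent swaps = number of inversions (each swap of adjacent out-of-order elements removes one inversion and no swap can remove more).
Count inversions — for each element, later elements that are smaller:
15: 11, 9, 5, 4 → 4
11: 9, 5, 4 → 3
9: 5, 4 → 2
5: 4 → 1
4: none → 0
Total inversions: 4 + 3 + 2 + 1 + 0 = 10

10 adjacent swaps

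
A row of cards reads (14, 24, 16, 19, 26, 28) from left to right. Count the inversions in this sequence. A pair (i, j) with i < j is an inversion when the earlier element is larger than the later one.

There are 2 inversions.

Out-of-order index pairs (0-indexed):
(1,2): 24 > 16
(1,3): 24 > 19
That's 2 pairs.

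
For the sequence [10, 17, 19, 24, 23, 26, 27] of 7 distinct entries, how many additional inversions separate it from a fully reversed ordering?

20

Maximum inversions for 7 distinct elements is C(7, 2) = 7·6/2 = 21.
Current inversions — for each element, count later smaller elements:
10: 0
17: 0
19: 0
24: 1
23: 0
26: 0
27: 0
Current total: 0 + 0 + 0 + 1 + 0 + 0 + 0 = 1
Shortfall: 21 − 1 = 20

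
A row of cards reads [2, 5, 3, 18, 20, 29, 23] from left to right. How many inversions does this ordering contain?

2 out-of-order pairs

Element-by-element contributions:
2 → none → 0
5 → 3 → 1
3 → none → 0
18 → none → 0
20 → none → 0
29 → 23 → 1
23 → none → 0
Sum: 0 + 1 + 0 + 0 + 0 + 1 + 0 = 2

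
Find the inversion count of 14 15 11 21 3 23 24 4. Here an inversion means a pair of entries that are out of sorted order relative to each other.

12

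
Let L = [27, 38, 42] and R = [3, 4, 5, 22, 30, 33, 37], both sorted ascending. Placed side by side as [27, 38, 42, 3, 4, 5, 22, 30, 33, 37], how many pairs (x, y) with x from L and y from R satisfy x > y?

For each element r of the right run, count left-run elements greater than r:
r = 3: 27, 38, 42 → 3
r = 4: 27, 38, 42 → 3
r = 5: 27, 38, 42 → 3
r = 22: 27, 38, 42 → 3
r = 30: 38, 42 → 2
r = 33: 38, 42 → 2
r = 37: 38, 42 → 2
Cross-inversions: 3 + 3 + 3 + 3 + 2 + 2 + 2 = 18

18 split inversions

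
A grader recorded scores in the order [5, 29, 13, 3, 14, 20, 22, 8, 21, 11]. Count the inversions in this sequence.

Sweep left to right; for each value list the smaller values that follow it:
5: 1
29: 8
13: 3
3: 0
14: 2
20: 2
22: 3
8: 0
21: 1
11: 0
Sum: 1 + 8 + 3 + 0 + 2 + 2 + 3 + 0 + 1 + 0 = 20

20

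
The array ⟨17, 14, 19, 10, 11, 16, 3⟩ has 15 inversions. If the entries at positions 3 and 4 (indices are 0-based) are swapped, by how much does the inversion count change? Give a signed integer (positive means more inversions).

Positions 3 and 4 hold 10 and 11; after swapping, the array is [17, 14, 19, 11, 10, 16, 3].
Element-by-element contributions:
17 → 14, 11, 10, 16, 3 → 5
14 → 11, 10, 3 → 3
19 → 11, 10, 16, 3 → 4
11 → 10, 3 → 2
10 → 3 → 1
16 → 3 → 1
3 → none → 0
Sum: 5 + 3 + 4 + 2 + 1 + 1 + 0 = 16
Change: 16 − 15 = +1

+1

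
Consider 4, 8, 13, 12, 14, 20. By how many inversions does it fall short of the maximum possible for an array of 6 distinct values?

Maximum inversions for 6 distinct elements is C(6, 2) = 6·5/2 = 15.
Current inversions — for each element, count later smaller elements:
4: 0
8: 0
13: 1
12: 0
14: 0
20: 0
Current total: 0 + 0 + 1 + 0 + 0 + 0 = 1
Shortfall: 15 − 1 = 14

14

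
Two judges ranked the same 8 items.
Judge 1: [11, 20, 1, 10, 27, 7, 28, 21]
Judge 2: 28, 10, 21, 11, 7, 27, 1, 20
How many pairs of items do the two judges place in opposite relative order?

20

Assign each item its position (1..8) in the first ordering, then rewrite the second ordering as that position sequence:
positions: 11→1, 20→2, 1→3, 10→4, 27→5, 7→6, 28→7, 21→8
second ordering as positions: [7, 4, 8, 1, 6, 5, 3, 2]
Discordant pairs = inversions in this position sequence.
7: 4, 1, 6, 5, 3, 2 → 6
4: 1, 3, 2 → 3
8: 1, 6, 5, 3, 2 → 5
1: 0
6: 5, 3, 2 → 3
5: 3, 2 → 2
3: 2 → 1
2: 0
Total: 6 + 3 + 5 + 0 + 3 + 2 + 1 + 0 = 20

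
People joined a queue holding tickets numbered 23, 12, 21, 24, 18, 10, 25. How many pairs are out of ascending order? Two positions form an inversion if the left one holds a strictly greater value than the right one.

10

Out-of-order index pairs (0-indexed):
(0,1): 23 > 12
(0,2): 23 > 21
(0,4): 23 > 18
(0,5): 23 > 10
(1,5): 12 > 10
(2,4): 21 > 18
(2,5): 21 > 10
(3,4): 24 > 18
(3,5): 24 > 10
(4,5): 18 > 10
That's 10 pairs.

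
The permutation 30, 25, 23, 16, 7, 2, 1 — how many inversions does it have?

Inversions: 21

Element-by-element contributions:
30 → 25, 23, 16, 7, 2, 1 → 6
25 → 23, 16, 7, 2, 1 → 5
23 → 16, 7, 2, 1 → 4
16 → 7, 2, 1 → 3
7 → 2, 1 → 2
2 → 1 → 1
1 → none → 0
Sum: 6 + 5 + 4 + 3 + 2 + 1 + 0 = 21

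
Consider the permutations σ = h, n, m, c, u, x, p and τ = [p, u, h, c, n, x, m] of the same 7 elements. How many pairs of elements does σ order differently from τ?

13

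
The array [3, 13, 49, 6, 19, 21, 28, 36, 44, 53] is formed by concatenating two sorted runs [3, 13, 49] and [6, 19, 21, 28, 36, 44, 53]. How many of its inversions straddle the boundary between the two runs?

7 split inversions

Take each right-half value and tally the left-half values above it:
r = 6: 13, 49 → 2
r = 19: 49 → 1
r = 21: 49 → 1
r = 28: 49 → 1
r = 36: 49 → 1
r = 44: 49 → 1
r = 53: none → 0
Cross-inversions: 2 + 1 + 1 + 1 + 1 + 1 + 0 = 7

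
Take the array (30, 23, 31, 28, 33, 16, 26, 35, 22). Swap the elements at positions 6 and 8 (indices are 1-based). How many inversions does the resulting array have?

There are 22 inversions.

Positions 6 and 8 hold 16 and 35; after swapping, the array is [30, 23, 31, 28, 33, 35, 26, 16, 22].
Sweep left to right; for each value list the smaller values that follow it:
30 → 23, 28, 26, 16, 22 → 5
23 → 16, 22 → 2
31 → 28, 26, 16, 22 → 4
28 → 26, 16, 22 → 3
33 → 26, 16, 22 → 3
35 → 26, 16, 22 → 3
26 → 16, 22 → 2
16 → none → 0
22 → none → 0
Sum: 5 + 2 + 4 + 3 + 3 + 3 + 2 + 0 + 0 = 22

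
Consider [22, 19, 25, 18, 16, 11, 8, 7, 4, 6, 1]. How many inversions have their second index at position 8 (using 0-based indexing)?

8 such elements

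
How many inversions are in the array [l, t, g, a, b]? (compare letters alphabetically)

8 inversions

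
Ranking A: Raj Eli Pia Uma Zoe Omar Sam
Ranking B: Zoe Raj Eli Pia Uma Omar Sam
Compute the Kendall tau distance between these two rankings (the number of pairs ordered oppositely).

Assign each item its position (1..7) in the first ordering, then rewrite the second ordering as that position sequence:
positions: Raj→1, Eli→2, Pia→3, Uma→4, Zoe→5, Omar→6, Sam→7
second ordering as positions: [5, 1, 2, 3, 4, 6, 7]
Discordant pairs = inversions in this position sequence.
5: 1, 2, 3, 4 → 4
1: 0
2: 0
3: 0
4: 0
6: 0
7: 0
Total: 4 + 0 + 0 + 0 + 0 + 0 + 0 = 4

4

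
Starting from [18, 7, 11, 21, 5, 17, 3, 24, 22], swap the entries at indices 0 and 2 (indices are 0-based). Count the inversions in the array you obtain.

There are 14 inversions.

Positions 0 and 2 hold 18 and 11; after swapping, the array is [11, 7, 18, 21, 5, 17, 3, 24, 22].
Sweep left to right; for each value list the smaller values that follow it:
11 → 7, 5, 3 → 3
7 → 5, 3 → 2
18 → 5, 17, 3 → 3
21 → 5, 17, 3 → 3
5 → 3 → 1
17 → 3 → 1
3 → none → 0
24 → 22 → 1
22 → none → 0
Sum: 3 + 2 + 3 + 3 + 1 + 1 + 0 + 1 + 0 = 14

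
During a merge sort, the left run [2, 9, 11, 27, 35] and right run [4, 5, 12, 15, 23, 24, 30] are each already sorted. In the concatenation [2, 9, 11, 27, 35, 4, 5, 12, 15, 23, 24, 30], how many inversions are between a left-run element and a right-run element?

17 cross-inversions

Count, for every r in R, how many entries of L exceed r:
r = 4: 9, 11, 27, 35 → 4
r = 5: 9, 11, 27, 35 → 4
r = 12: 27, 35 → 2
r = 15: 27, 35 → 2
r = 23: 27, 35 → 2
r = 24: 27, 35 → 2
r = 30: 35 → 1
Cross-inversions: 4 + 4 + 2 + 2 + 2 + 2 + 1 = 17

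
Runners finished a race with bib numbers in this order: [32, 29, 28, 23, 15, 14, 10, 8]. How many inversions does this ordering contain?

Sweep left to right; for each value list the smaller values that follow it:
32 → 29, 28, 23, 15, 14, 10, 8 → 7
29 → 28, 23, 15, 14, 10, 8 → 6
28 → 23, 15, 14, 10, 8 → 5
23 → 15, 14, 10, 8 → 4
15 → 14, 10, 8 → 3
14 → 10, 8 → 2
10 → 8 → 1
8 → none → 0
Sum: 7 + 6 + 5 + 4 + 3 + 2 + 1 + 0 = 28

There are 28 out-of-order pairs.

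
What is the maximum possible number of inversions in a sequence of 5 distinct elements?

The maximum occurs when the array is in strictly decreasing order: every one of the C(5, 2) pairs is inverted.
C(5, 2) = 5·4/2 = 10

10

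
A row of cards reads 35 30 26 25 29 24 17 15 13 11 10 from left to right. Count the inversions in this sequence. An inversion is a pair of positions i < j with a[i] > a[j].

53

For each element, count later entries that are smaller:
35 → 30, 26, 25, 29, 24, 17, 15, 13, 11, 10 → 10
30 → 26, 25, 29, 24, 17, 15, 13, 11, 10 → 9
26 → 25, 24, 17, 15, 13, 11, 10 → 7
25 → 24, 17, 15, 13, 11, 10 → 6
29 → 24, 17, 15, 13, 11, 10 → 6
24 → 17, 15, 13, 11, 10 → 5
17 → 15, 13, 11, 10 → 4
15 → 13, 11, 10 → 3
13 → 11, 10 → 2
11 → 10 → 1
10 → none → 0
Sum: 10 + 9 + 7 + 6 + 6 + 5 + 4 + 3 + 2 + 1 + 0 = 53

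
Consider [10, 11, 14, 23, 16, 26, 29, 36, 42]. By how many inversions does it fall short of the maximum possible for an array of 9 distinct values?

35 inversions short

Maximum inversions for 9 distinct elements is C(9, 2) = 9·8/2 = 36.
Current inversions — for each element, count later smaller elements:
10: 0
11: 0
14: 0
23: 1
16: 0
26: 0
29: 0
36: 0
42: 0
Current total: 0 + 0 + 0 + 1 + 0 + 0 + 0 + 0 + 0 = 1
Shortfall: 36 − 1 = 35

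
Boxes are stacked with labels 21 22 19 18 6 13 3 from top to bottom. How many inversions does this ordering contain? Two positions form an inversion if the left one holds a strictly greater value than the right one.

19

For each element, count later entries that are smaller:
21 → 19, 18, 6, 13, 3 → 5
22 → 19, 18, 6, 13, 3 → 5
19 → 18, 6, 13, 3 → 4
18 → 6, 13, 3 → 3
6 → 3 → 1
13 → 3 → 1
3 → none → 0
Sum: 5 + 5 + 4 + 3 + 1 + 1 + 0 = 19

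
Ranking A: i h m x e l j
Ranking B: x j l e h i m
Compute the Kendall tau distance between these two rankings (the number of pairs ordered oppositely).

16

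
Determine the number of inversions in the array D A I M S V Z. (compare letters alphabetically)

1

Sweep left to right; for each value list the smaller values that follow it:
D: 1
A: 0
I: 0
M: 0
S: 0
V: 0
Z: 0
Sum: 1 + 0 + 0 + 0 + 0 + 0 + 0 = 1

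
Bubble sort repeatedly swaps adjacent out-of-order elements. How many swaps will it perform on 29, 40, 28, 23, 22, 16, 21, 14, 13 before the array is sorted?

There are 34 swaps.

Minimum adjacent swaps = number of inversions (each swap of adjacent out-of-order elements removes one inversion and no swap can remove more).
Count inversions — for each element, later elements that are smaller:
29: 28, 23, 22, 16, 21, 14, 13 → 7
40: 28, 23, 22, 16, 21, 14, 13 → 7
28: 23, 22, 16, 21, 14, 13 → 6
23: 22, 16, 21, 14, 13 → 5
22: 16, 21, 14, 13 → 4
16: 14, 13 → 2
21: 14, 13 → 2
14: 13 → 1
13: none → 0
Total inversions: 7 + 7 + 6 + 5 + 4 + 2 + 2 + 1 + 0 = 34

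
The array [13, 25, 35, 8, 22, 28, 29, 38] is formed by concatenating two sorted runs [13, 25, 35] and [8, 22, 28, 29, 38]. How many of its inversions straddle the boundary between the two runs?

Count, for every r in R, how many entries of L exceed r:
r = 8: 13, 25, 35 → 3
r = 22: 25, 35 → 2
r = 28: 35 → 1
r = 29: 35 → 1
r = 38: none → 0
Cross-inversions: 3 + 2 + 1 + 1 + 0 = 7

7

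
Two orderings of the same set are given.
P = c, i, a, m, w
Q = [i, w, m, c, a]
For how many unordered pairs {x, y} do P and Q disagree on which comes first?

Assign each item its position (1..5) in the first ordering, then rewrite the second ordering as that position sequence:
positions: c→1, i→2, a→3, m→4, w→5
second ordering as positions: [2, 5, 4, 1, 3]
Discordant pairs = inversions in this position sequence.
2: 1 → 1
5: 4, 1, 3 → 3
4: 1, 3 → 2
1: 0
3: 0
Total: 1 + 3 + 2 + 0 + 0 = 6

6 disagreeing pairs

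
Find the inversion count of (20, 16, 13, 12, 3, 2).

Inversions: 15

Count, for each position, how many later elements it exceeds:
20 → 16, 13, 12, 3, 2 → 5
16 → 13, 12, 3, 2 → 4
13 → 12, 3, 2 → 3
12 → 3, 2 → 2
3 → 2 → 1
2 → none → 0
Sum: 5 + 4 + 3 + 2 + 1 + 0 = 15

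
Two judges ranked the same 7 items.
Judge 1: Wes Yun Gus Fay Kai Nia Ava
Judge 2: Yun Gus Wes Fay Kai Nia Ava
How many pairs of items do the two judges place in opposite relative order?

2 discordant pairs

Assign each item its position (1..7) in the first ordering, then rewrite the second ordering as that position sequence:
positions: Wes→1, Yun→2, Gus→3, Fay→4, Kai→5, Nia→6, Ava→7
second ordering as positions: [2, 3, 1, 4, 5, 6, 7]
Discordant pairs = inversions in this position sequence.
2: 1 → 1
3: 1 → 1
1: 0
4: 0
5: 0
6: 0
7: 0
Total: 1 + 1 + 0 + 0 + 0 + 0 + 0 = 2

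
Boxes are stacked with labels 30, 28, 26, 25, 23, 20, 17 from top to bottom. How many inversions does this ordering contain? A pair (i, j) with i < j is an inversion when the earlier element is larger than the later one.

21

Sweep left to right; for each value list the smaller values that follow it:
30 → 28, 26, 25, 23, 20, 17 → 6
28 → 26, 25, 23, 20, 17 → 5
26 → 25, 23, 20, 17 → 4
25 → 23, 20, 17 → 3
23 → 20, 17 → 2
20 → 17 → 1
17 → none → 0
Sum: 6 + 5 + 4 + 3 + 2 + 1 + 0 = 21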